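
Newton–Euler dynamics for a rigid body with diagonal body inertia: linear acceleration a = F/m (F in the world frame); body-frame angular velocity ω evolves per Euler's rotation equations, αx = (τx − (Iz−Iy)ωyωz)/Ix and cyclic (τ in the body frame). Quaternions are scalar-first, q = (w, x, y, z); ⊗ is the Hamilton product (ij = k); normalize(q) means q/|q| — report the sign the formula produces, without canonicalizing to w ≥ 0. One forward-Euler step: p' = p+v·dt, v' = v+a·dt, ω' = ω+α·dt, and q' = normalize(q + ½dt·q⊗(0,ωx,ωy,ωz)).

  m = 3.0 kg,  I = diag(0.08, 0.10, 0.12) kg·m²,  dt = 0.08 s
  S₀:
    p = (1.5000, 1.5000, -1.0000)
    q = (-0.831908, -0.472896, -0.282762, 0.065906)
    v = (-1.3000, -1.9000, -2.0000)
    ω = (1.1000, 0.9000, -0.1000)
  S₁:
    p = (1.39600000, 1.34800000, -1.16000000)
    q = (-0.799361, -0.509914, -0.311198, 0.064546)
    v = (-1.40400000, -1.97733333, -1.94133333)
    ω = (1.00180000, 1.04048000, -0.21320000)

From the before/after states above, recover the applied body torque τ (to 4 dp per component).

τ = (-0.1000, 0.1800, -0.1500)

rate change Δω = (-0.09820000, 0.14048000, -0.11320000)
precession coupling = (-0.0018, 0.0044, 0.0198)
applied torque τ = (-0.1000, 0.1800, -0.1500)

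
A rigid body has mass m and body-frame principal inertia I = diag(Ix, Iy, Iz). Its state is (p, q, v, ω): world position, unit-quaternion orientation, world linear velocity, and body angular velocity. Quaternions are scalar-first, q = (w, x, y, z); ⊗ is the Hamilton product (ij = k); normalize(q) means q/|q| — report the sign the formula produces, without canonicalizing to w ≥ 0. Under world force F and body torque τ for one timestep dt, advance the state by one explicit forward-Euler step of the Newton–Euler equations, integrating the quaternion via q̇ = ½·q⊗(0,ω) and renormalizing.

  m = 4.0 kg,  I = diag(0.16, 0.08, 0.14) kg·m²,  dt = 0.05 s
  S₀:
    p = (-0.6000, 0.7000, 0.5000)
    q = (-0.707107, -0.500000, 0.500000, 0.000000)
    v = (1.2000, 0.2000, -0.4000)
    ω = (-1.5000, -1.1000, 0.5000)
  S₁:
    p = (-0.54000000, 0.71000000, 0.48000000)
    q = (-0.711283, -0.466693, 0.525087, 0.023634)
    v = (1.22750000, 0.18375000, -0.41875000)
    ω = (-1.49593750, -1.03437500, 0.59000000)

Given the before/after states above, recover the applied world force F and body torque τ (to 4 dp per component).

F = (2.2000, -1.3000, -1.5000)
τ = (-0.0200, 0.0900, 0.1200)

rate change Δω = (0.00406250, 0.06562500, 0.09000000)
gyro term ω₀×Iω₀ = (-0.0330, -0.0150, -0.1320)
applied torque τ = (-0.0200, 0.0900, 0.1200)
velocity change Δv = (0.02750000, -0.01625000, -0.01875000)
F = m·Δv/dt = (2.2000, -1.3000, -1.5000)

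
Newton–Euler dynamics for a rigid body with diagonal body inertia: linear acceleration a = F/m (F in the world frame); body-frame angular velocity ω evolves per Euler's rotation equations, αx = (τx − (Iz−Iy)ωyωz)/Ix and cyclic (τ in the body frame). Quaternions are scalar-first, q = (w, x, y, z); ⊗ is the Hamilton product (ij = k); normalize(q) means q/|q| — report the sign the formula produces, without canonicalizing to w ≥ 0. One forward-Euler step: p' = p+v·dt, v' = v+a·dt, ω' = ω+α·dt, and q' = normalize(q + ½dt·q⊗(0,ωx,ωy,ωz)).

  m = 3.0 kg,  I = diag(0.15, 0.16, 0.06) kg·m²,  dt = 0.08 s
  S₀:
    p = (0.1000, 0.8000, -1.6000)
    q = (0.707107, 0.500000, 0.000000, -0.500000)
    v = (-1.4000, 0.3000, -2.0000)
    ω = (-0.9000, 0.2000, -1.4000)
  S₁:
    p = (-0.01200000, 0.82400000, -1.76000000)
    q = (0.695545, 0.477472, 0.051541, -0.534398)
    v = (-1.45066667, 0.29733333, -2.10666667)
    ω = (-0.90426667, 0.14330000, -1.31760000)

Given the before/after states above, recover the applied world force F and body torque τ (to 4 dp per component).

velocity change Δv = (-0.05066667, -0.00266667, -0.10666667)
applied force F = (-1.9000, -0.1000, -4.0000)
ω₁ − ω₀ = (-0.00426667, -0.05670000, 0.08240000)
precession coupling = (0.0280, 0.1134, -0.0018)
I·α + gyro = (0.0200, 0.0000, 0.0600)

F = (-1.9000, -0.1000, -4.0000)
τ = (0.0200, 0.0000, 0.0600)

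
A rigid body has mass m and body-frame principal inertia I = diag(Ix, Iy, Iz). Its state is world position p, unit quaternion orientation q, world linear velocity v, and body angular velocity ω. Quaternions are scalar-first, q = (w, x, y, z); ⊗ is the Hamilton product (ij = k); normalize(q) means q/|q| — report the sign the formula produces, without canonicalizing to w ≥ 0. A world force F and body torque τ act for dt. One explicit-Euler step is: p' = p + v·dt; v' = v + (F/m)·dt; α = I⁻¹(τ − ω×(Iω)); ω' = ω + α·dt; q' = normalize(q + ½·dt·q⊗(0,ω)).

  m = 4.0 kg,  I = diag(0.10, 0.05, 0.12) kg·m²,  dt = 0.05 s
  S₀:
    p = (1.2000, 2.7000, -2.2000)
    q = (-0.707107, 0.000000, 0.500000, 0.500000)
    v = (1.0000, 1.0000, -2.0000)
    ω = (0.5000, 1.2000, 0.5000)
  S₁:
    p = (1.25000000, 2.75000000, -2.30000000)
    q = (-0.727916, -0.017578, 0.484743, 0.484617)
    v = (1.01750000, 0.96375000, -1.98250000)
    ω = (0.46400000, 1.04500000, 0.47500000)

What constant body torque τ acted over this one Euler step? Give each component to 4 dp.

Δω = ω₁−ω₀ = (-0.03600000, -0.15500000, -0.02500000)
I·α + gyro = (-0.0300, -0.1600, -0.0900)

τ = (-0.0300, -0.1600, -0.0900)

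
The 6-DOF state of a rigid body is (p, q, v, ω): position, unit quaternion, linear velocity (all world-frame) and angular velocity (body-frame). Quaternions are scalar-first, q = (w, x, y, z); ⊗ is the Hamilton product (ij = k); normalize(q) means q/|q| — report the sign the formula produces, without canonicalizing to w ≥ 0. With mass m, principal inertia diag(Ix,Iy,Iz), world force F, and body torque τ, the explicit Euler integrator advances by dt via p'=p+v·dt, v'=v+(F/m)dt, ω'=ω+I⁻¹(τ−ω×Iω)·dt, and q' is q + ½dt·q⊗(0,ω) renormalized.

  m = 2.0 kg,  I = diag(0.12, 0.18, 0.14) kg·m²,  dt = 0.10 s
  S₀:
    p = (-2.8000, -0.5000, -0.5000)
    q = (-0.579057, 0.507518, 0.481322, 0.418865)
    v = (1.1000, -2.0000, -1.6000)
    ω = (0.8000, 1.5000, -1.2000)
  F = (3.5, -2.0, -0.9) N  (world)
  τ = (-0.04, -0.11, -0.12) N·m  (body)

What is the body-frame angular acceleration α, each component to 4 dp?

α = (-0.9333, -0.7178, -1.3714)

gyro term ω×Iω = (0.0720, 0.0192, 0.0720)
α = I⁻¹(τ − ω×Iω) = (-0.9333, -0.7178, -1.3714)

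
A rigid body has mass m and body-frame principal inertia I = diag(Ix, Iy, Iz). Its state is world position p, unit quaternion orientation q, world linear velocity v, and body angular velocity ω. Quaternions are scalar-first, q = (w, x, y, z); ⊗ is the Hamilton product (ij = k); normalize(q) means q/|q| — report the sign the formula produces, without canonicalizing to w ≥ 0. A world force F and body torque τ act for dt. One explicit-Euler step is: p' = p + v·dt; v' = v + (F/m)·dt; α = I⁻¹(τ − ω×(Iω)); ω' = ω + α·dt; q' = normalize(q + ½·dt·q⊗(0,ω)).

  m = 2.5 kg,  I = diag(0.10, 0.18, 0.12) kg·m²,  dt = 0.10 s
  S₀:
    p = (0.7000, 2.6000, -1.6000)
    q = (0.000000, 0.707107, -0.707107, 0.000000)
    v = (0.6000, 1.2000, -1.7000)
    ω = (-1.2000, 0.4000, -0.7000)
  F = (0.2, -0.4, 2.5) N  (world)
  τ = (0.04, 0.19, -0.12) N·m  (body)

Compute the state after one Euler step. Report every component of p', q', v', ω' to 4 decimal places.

gyro term ω×Iω = (0.0168, -0.0168, -0.0384)
α = I⁻¹(τ − ω×Iω) = (0.2320, 1.1489, -0.6800)
ω' = ω + α·dt = (-1.1768, 0.5149, -0.7680)
2q̇ = q⊗(0,ω) = (1.1313712, 0.4949749, 0.4949749, -0.5656856)
updated quaternion q' = (0.0564, 0.7300, -0.6806, -0.0282)
p' = p + v·dt = (0.7600, 2.7200, -1.7700)
new velocity v' = (0.6080, 1.1840, -1.6000)

p' = (0.7600, 2.7200, -1.7700)
q' = (0.0564, 0.7300, -0.6806, -0.0282)
v' = (0.6080, 1.1840, -1.6000)
ω' = (-1.1768, 0.5149, -0.7680)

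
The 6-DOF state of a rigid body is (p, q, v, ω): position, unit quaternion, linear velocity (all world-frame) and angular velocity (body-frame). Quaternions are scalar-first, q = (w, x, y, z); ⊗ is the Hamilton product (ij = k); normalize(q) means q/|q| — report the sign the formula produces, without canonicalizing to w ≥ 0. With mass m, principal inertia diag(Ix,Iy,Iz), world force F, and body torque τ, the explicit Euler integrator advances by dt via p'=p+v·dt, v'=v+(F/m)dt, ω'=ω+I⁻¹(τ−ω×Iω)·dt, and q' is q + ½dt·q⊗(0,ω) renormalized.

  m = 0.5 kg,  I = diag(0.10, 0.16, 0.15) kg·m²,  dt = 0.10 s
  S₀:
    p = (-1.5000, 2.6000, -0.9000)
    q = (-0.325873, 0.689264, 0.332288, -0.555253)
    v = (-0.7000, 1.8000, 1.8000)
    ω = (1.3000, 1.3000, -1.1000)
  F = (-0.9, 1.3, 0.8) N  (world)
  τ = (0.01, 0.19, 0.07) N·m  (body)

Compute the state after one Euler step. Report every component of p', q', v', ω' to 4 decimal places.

precession coupling ω×(Iω) = (0.0143, 0.0715, 0.1014)
α = I⁻¹(τ − ω×Iω) = (-0.0430, 0.7406, -0.2093)
ω' = ω + α·dt = (1.2957, 1.3741, -1.1209)
Hamilton product q⊗(0,ω) = (-1.9387959, -0.0673228, -0.3872734, 0.8225291)
q + ½dt·q⊗(0,ω), renormalized = (-0.4204, 0.6820, 0.3111, -0.5112)
new position p' = (-1.5700, 2.7800, -0.7200)
v + (F/m)dt = (-0.8800, 2.0600, 1.9600)

p' = (-1.5700, 2.7800, -0.7200)
q' = (-0.4204, 0.6820, 0.3111, -0.5112)
v' = (-0.8800, 2.0600, 1.9600)
ω' = (1.2957, 1.3741, -1.1209)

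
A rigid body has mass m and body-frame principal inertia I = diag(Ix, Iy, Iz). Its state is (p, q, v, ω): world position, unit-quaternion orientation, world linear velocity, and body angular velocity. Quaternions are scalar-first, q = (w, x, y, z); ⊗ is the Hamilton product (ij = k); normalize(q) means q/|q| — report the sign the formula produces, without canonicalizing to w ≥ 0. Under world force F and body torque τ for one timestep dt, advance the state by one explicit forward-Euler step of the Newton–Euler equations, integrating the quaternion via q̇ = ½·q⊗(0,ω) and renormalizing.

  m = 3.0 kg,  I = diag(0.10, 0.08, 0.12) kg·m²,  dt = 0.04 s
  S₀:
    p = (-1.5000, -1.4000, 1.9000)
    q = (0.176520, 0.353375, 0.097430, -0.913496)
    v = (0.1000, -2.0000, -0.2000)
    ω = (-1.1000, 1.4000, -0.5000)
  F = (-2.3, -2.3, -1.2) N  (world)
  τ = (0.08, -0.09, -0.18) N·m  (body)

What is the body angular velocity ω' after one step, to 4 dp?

precession coupling ω×(Iω) = (-0.0280, -0.0110, 0.0308)
(τ − ω×Iω)/I = (1.0800, -0.9875, -1.7567)
ω + α·dt = (-1.0568, 1.3605, -0.5703)

ω' = (-1.0568, 1.3605, -0.5703)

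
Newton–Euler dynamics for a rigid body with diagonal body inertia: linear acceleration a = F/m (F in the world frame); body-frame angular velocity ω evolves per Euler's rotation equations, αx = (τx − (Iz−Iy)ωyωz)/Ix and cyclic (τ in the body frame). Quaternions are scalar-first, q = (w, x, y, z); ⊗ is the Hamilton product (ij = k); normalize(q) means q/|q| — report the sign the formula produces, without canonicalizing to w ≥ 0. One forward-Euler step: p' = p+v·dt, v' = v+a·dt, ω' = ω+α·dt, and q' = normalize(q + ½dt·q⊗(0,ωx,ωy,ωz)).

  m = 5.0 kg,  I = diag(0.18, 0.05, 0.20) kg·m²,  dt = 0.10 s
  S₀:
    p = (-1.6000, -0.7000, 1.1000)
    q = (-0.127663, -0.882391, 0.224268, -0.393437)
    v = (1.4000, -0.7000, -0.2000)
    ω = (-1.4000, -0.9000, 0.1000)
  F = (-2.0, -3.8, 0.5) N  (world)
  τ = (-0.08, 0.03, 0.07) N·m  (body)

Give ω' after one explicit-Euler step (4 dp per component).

ω' = (-1.4369, -0.8456, 0.2169)

α = I⁻¹(τ − ω×Iω) = (-0.3694, 0.5440, 1.1690)
ω' = ω + α·dt = (-1.4369, -0.8456, 0.2169)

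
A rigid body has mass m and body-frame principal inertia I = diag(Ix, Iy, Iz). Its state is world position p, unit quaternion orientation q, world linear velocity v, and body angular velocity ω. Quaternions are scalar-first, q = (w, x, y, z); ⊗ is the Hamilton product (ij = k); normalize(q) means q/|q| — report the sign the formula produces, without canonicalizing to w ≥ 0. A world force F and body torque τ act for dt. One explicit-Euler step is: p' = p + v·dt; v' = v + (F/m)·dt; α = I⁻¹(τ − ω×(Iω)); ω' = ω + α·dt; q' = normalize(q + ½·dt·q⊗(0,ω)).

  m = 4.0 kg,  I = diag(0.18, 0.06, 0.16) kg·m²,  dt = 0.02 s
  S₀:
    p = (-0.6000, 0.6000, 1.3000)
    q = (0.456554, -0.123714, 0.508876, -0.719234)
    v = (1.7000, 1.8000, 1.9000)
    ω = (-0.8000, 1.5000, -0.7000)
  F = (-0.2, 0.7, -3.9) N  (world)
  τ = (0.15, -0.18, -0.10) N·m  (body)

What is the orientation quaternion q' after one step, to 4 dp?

q' = (0.4428, -0.1201, 0.5205, -0.7201)

q⊗(0,ω) = (-1.3657490, 0.3573946, 1.1736184, -0.0980580)
q + ½dt·q⊗(0,ω), renormalized = (0.4428, -0.1201, 0.5205, -0.7201)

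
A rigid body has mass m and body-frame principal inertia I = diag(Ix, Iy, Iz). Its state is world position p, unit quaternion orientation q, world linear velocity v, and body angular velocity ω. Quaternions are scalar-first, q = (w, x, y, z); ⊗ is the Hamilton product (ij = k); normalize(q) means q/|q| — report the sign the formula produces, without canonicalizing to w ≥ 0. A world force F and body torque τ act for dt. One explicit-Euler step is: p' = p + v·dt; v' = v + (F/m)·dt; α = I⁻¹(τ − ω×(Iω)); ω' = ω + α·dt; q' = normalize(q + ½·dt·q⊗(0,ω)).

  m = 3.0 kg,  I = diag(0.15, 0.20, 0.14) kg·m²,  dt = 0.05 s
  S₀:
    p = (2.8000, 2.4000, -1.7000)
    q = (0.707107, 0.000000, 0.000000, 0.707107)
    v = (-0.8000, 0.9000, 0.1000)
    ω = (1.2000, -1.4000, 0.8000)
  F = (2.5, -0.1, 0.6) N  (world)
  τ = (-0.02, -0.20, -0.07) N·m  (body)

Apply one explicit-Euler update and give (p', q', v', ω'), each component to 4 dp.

a = (0.8333, -0.0333, 0.2000)
p' = p + v·dt = (2.7600, 2.4450, -1.6950)
new velocity v' = (-0.7583, 0.8983, 0.1100)
precession coupling ω×(Iω) = (0.0672, 0.0096, -0.0840)
α = I⁻¹(τ − ω×Iω) = (-0.5813, -1.0480, 0.1000)
ω' = ω + α·dt = (1.1709, -1.4524, 0.8050)
q⊗(0,ω) = (-0.5656856, 1.8384782, -0.1414214, 0.5656856)
updated quaternion q' = (0.6921, 0.0459, -0.0035, 0.7203)

p' = (2.7600, 2.4450, -1.6950)
q' = (0.6921, 0.0459, -0.0035, 0.7203)
v' = (-0.7583, 0.8983, 0.1100)
ω' = (1.1709, -1.4524, 0.8050)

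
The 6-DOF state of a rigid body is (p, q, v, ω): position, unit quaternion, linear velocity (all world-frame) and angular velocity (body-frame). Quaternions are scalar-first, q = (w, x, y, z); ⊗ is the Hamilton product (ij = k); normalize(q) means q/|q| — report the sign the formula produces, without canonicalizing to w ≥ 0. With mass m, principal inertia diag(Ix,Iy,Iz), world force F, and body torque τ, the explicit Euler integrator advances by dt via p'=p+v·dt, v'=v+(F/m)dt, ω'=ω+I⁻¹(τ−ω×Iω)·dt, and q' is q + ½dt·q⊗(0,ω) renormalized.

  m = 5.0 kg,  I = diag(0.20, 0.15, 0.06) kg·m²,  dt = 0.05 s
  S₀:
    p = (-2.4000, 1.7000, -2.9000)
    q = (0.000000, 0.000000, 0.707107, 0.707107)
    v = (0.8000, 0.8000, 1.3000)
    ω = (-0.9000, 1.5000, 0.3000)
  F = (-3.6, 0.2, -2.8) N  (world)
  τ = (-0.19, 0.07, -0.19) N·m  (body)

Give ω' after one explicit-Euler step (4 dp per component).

angular accel α = (-0.7475, 0.7187, -4.2917)
new body rate ω' = (-0.9374, 1.5359, 0.0854)

ω' = (-0.9374, 1.5359, 0.0854)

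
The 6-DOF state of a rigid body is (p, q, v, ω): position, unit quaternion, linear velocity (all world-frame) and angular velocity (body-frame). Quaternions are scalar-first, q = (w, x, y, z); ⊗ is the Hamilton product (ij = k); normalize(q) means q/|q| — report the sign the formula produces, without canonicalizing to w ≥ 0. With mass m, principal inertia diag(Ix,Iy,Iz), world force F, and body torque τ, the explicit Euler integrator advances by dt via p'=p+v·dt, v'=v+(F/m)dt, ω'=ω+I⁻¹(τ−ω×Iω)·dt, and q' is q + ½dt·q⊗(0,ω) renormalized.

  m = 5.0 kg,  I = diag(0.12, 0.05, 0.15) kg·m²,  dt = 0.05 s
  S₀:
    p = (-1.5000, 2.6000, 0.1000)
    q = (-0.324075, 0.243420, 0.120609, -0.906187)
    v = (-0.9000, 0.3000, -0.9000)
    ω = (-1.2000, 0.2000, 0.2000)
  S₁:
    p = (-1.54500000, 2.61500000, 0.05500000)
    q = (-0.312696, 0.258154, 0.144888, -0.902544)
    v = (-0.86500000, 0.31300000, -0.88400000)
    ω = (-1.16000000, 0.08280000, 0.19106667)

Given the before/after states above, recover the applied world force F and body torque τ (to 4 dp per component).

Δv = v₁−v₀ = (0.03500000, 0.01300000, 0.01600000)
F = m·Δv/dt = (3.5000, 1.3000, 1.6000)
ω₁ − ω₀ = (0.04000000, -0.11720000, -0.00893333)
precession coupling = (0.0040, 0.0072, 0.0168)
I·α + gyro = (0.1000, -0.1100, -0.0100)

F = (3.5000, 1.3000, 1.6000)
τ = (0.1000, -0.1100, -0.0100)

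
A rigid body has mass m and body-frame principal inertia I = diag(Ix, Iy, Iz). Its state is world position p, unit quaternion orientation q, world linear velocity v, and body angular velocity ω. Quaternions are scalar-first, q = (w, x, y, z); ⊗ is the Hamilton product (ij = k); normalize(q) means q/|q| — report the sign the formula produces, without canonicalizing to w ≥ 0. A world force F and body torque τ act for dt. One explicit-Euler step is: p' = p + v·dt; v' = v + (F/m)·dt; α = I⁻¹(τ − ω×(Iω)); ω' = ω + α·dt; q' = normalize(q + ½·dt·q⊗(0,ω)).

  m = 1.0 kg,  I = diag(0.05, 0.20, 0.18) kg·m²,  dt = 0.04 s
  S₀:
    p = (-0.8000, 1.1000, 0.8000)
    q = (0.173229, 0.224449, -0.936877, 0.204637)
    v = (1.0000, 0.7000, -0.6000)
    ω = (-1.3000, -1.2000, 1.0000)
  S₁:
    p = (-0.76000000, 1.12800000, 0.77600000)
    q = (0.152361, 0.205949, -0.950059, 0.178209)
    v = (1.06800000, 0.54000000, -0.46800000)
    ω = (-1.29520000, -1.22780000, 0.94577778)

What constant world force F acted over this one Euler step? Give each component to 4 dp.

v₁ − v₀ = (0.06800000, -0.16000000, 0.13200000)
applied force F = (1.7000, -4.0000, 3.3000)

F = (1.7000, -4.0000, 3.3000)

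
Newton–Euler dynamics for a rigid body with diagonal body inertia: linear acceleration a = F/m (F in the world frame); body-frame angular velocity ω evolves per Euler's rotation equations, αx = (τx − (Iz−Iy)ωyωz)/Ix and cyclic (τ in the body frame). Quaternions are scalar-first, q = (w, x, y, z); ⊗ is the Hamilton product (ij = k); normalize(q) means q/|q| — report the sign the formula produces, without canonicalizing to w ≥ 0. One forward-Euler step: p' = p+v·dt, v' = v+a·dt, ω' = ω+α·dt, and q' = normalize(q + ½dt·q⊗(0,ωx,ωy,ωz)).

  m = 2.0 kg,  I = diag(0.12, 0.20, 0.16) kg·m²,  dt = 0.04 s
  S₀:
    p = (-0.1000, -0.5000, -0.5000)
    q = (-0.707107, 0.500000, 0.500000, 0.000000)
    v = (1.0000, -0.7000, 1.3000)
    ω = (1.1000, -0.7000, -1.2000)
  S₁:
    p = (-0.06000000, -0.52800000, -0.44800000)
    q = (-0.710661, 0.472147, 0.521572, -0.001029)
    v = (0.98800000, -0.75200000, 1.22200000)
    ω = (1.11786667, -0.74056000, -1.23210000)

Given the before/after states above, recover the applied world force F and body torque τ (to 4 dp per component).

F = (-0.6000, -2.6000, -3.9000)
τ = (0.0200, -0.1500, -0.1900)

ω₁ − ω₀ = (0.01786667, -0.04056000, -0.03210000)
ω₀×(Iω₀) = (-0.0336, 0.0528, -0.0616)
I·α + gyro = (0.0200, -0.1500, -0.1900)
velocity change Δv = (-0.01200000, -0.05200000, -0.07800000)
applied force F = (-0.6000, -2.6000, -3.9000)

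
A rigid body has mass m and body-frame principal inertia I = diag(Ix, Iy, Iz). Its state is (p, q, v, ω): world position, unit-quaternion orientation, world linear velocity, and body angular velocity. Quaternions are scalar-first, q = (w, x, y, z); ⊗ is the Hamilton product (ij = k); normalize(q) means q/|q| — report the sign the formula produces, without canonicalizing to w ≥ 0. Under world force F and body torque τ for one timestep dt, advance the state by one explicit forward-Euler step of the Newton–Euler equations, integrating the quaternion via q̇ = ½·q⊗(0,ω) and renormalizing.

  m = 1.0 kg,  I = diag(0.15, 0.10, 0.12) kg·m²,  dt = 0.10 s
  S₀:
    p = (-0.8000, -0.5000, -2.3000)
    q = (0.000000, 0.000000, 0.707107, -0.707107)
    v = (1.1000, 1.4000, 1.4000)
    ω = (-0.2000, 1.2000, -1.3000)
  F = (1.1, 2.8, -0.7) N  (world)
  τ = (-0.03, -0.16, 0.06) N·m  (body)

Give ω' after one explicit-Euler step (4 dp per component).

ω' = (-0.1992, 1.0322, -1.2600)

angular accel α = (0.0080, -1.6780, 0.4000)
ω' = ω + α·dt = (-0.1992, 1.0322, -1.2600)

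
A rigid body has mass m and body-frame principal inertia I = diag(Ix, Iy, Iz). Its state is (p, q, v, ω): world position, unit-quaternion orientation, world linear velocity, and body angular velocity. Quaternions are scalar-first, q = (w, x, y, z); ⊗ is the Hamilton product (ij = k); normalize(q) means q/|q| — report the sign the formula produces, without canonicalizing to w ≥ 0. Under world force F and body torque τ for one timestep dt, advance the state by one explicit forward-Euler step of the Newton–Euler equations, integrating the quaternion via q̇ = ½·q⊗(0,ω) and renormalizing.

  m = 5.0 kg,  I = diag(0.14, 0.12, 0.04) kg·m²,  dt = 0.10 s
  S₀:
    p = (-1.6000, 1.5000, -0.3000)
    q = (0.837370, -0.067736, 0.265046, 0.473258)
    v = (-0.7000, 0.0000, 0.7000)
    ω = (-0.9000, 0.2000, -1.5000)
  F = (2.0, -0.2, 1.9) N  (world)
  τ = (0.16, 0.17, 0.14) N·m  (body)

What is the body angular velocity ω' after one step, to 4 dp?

gyro term ω×Iω = (0.0240, 0.1350, 0.0036)
angular accel α = (0.9714, 0.2917, 3.4100)
ω' = ω + α·dt = (-0.8029, 0.2292, -1.1590)

ω' = (-0.8029, 0.2292, -1.1590)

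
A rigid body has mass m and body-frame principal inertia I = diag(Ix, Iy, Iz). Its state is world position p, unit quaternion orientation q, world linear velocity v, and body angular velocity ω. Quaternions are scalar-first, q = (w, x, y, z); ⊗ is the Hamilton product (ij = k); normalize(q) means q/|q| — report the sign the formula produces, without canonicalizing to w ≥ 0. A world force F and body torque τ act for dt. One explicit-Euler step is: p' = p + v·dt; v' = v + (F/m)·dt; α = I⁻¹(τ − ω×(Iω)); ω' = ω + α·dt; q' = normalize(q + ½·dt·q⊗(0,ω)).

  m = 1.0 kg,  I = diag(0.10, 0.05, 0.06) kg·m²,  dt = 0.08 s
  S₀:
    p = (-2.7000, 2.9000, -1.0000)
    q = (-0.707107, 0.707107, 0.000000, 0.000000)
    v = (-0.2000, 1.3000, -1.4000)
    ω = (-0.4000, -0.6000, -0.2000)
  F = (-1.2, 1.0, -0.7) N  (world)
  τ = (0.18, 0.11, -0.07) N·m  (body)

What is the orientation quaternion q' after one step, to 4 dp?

q⊗(0,ω) = (0.2828428, 0.2828428, 0.5656856, -0.2828428)
q + ½dt·q⊗(0,ω), renormalized = (-0.6955, 0.7181, 0.0226, -0.0113)

q' = (-0.6955, 0.7181, 0.0226, -0.0113)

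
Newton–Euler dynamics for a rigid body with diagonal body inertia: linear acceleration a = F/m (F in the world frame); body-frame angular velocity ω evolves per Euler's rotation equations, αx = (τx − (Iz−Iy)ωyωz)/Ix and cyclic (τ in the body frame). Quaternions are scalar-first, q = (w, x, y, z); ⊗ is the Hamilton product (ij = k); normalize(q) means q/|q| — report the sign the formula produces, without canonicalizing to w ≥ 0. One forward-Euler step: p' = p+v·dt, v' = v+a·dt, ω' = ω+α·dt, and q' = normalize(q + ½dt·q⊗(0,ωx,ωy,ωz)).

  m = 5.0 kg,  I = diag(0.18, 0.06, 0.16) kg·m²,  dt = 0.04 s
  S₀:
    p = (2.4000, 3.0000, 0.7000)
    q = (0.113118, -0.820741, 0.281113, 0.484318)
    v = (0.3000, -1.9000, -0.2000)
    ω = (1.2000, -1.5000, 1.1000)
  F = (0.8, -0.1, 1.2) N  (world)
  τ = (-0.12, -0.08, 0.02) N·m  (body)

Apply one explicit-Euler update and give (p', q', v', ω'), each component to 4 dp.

p + v·dt = (2.4120, 2.9240, 0.6920)
v + (F/m)dt = (0.3064, -1.9008, -0.1904)
α = I⁻¹(τ − ω×Iω) = (0.2500, -1.7733, -1.2250)
ω + α·dt = (1.2100, -1.5709, 1.0510)
2q̇ = q⊗(0,ω) = (0.8738089, 1.1714429, 1.3143197, 1.0182057)
q' = normalize(q + ½dt·q⊗(0,ω)) = (0.1305, -0.7965, 0.3071, 0.5042)

p' = (2.4120, 2.9240, 0.6920)
q' = (0.1305, -0.7965, 0.3071, 0.5042)
v' = (0.3064, -1.9008, -0.1904)
ω' = (1.2100, -1.5709, 1.0510)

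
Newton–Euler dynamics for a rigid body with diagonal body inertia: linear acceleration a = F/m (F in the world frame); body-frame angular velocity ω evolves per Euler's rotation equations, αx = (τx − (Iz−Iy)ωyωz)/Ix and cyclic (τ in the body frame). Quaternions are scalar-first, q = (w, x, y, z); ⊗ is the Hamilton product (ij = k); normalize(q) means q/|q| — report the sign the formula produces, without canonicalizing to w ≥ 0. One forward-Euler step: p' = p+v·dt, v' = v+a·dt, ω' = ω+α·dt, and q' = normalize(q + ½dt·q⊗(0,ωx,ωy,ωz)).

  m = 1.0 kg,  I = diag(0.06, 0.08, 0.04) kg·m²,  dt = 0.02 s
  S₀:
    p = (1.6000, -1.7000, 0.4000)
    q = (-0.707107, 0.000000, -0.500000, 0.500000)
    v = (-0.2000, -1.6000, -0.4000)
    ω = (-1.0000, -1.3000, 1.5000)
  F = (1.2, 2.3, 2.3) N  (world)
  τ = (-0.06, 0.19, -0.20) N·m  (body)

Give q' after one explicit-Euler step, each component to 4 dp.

q' = (-0.7209, 0.0061, -0.4957, 0.4843)

q⊗(0,ω) = (-1.4000000, 0.6071070, 0.4192391, -1.5606605)
q + ½dt·q⊗(0,ω), renormalized = (-0.7209, 0.0061, -0.4957, 0.4843)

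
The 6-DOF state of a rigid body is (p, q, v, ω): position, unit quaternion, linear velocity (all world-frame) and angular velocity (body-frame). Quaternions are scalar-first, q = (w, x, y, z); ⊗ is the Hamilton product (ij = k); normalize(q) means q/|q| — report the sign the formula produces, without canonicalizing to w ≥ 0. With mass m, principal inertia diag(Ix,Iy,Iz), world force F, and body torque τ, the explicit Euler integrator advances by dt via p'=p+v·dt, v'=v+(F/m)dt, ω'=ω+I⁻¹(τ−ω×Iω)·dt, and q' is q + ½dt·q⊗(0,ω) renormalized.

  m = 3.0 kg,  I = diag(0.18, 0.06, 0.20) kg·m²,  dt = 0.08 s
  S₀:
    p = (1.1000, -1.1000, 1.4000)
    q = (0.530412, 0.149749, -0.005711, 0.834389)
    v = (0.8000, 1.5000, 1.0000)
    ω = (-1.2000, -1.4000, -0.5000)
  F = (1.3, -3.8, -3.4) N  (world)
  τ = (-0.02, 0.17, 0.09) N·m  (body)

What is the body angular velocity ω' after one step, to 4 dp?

precession coupling ω×(Iω) = (0.0980, -0.0120, -0.2016)
(τ − ω×Iω)/I = (-0.6556, 3.0333, 1.4580)
ω + α·dt = (-1.2524, -1.1573, -0.3834)

ω' = (-1.2524, -1.1573, -0.3834)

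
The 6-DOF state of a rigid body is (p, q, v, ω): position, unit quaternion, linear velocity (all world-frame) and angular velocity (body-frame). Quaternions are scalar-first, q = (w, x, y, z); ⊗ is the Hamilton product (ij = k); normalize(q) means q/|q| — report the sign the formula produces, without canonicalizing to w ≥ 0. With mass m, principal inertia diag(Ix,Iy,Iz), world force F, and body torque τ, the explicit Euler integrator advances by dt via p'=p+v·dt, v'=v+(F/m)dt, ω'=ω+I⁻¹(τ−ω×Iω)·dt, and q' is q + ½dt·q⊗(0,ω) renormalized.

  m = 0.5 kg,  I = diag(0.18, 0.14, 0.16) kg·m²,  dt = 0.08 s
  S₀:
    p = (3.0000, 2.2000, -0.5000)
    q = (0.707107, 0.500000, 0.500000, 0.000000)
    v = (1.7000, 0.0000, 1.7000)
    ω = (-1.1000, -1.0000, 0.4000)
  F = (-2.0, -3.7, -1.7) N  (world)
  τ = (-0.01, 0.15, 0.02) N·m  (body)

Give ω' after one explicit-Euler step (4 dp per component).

ω' = (-1.1009, -0.9093, 0.4320)

gyro term ω×Iω = (-0.0080, -0.0088, -0.0440)
(τ − ω×Iω)/I = (-0.0111, 1.1343, 0.4000)
new body rate ω' = (-1.1009, -0.9093, 0.4320)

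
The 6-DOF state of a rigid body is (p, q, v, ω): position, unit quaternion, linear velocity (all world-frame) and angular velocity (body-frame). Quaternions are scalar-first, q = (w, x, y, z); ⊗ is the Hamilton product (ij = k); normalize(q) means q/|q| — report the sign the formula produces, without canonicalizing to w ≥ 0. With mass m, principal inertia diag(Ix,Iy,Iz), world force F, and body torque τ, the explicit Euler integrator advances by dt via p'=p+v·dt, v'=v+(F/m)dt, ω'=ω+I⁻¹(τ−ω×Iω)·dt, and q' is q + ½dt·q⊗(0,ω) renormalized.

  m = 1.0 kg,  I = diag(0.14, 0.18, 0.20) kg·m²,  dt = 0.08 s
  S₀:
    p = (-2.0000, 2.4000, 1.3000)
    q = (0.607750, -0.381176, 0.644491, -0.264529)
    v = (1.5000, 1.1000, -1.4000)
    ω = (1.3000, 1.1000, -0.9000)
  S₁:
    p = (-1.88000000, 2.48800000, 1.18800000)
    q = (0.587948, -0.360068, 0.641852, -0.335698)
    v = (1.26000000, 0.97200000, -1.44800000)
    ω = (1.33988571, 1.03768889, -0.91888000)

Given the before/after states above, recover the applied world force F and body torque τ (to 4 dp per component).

F = (-3.0000, -1.6000, -0.6000)
τ = (0.0500, -0.0700, 0.0100)

velocity change Δv = (-0.24000000, -0.12800000, -0.04800000)
m·(v₁−v₀)/dt = (-3.0000, -1.6000, -0.6000)
rate change Δω = (0.03988571, -0.06231111, -0.01888000)
ω₀×(Iω₀) = (-0.0198, 0.0702, 0.0572)
applied torque τ = (0.0500, -0.0700, 0.0100)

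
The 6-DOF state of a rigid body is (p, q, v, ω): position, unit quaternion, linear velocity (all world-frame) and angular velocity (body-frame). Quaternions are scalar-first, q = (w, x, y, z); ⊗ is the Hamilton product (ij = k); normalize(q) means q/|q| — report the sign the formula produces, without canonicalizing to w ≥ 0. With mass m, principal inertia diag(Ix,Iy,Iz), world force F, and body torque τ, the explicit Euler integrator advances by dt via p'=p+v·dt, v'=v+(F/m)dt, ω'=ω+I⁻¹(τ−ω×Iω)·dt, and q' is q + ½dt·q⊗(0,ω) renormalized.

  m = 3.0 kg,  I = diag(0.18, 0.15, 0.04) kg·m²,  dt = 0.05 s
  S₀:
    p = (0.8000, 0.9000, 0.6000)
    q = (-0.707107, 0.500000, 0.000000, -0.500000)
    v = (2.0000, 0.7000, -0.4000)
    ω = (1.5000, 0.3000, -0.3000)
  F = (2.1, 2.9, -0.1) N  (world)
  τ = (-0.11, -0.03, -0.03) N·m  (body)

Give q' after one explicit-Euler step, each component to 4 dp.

q' = (-0.7291, 0.4769, -0.0203, -0.4906)

2q̇ = q⊗(0,ω) = (-0.9000000, -0.9106605, -0.8121321, 0.3621321)
q' = normalize(q + ½dt·q⊗(0,ω)) = (-0.7291, 0.4769, -0.0203, -0.4906)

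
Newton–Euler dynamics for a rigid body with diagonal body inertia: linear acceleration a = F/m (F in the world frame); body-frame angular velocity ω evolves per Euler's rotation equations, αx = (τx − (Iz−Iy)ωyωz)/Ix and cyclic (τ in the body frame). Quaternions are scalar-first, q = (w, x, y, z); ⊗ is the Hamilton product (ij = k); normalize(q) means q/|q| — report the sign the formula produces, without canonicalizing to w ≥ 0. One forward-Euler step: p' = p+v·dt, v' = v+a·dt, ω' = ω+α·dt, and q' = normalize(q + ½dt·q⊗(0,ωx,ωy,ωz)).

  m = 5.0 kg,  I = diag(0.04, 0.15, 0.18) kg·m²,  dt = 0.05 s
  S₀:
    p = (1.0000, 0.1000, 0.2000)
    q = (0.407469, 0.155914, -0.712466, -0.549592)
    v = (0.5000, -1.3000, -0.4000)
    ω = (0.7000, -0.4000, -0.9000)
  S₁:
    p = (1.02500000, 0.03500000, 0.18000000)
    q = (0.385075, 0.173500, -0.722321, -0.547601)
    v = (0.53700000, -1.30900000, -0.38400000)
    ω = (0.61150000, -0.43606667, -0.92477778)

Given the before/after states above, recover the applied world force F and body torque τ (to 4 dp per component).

Δω = ω₁−ω₀ = (-0.08850000, -0.03606667, -0.02477778)
precession coupling = (0.0108, 0.0882, -0.0308)
applied torque τ = (-0.0600, -0.0200, -0.1200)
velocity change Δv = (0.03700000, -0.00900000, 0.01600000)
applied force F = (3.7000, -0.9000, 1.6000)

F = (3.7000, -0.9000, 1.6000)
τ = (-0.0600, -0.0200, -0.1200)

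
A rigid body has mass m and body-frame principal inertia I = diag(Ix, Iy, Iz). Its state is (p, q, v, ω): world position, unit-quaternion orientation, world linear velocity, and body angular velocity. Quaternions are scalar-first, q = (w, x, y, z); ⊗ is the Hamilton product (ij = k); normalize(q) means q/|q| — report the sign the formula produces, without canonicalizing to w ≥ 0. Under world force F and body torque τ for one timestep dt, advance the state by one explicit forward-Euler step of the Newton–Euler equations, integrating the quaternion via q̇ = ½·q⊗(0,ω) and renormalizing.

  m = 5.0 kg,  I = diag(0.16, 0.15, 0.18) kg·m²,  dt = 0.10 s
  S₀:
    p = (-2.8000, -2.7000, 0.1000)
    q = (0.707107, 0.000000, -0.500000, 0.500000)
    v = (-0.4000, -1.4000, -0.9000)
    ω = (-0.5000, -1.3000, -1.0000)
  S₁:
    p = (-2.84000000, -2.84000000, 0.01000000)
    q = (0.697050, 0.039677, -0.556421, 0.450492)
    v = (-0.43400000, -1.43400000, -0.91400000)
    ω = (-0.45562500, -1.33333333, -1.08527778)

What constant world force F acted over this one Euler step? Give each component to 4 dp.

Δv = v₁−v₀ = (-0.03400000, -0.03400000, -0.01400000)
applied force F = (-1.7000, -1.7000, -0.7000)

F = (-1.7000, -1.7000, -0.7000)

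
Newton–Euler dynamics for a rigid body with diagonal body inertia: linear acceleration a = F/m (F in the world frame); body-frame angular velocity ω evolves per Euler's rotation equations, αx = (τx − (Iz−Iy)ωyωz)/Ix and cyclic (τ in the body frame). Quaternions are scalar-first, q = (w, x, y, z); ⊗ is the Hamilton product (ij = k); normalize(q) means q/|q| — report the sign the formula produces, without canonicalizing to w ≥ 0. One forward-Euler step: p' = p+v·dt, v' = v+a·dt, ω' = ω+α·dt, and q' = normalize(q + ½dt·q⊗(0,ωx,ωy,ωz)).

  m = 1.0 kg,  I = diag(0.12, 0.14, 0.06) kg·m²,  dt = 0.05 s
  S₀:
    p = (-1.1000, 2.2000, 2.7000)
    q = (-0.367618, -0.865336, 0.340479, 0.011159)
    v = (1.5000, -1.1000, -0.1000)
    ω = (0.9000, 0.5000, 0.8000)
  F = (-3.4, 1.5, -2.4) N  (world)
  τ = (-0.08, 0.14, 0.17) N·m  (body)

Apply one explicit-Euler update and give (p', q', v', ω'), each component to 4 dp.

p' = (-1.0250, 2.1450, 2.6950)
q' = (-0.3524, -0.8665, 0.3533, -0.0147)
v' = (1.3300, -1.0250, -0.2200)
ω' = (0.8800, 0.5346, 0.9342)

a = (-3.4000, 1.5000, -2.4000)
p + v·dt = (-1.0250, 2.1450, 2.6950)
v + (F/m)dt = (1.3300, -1.0250, -0.2200)
angular accel α = (-0.4000, 0.6914, 2.6833)
ω' = ω + α·dt = (0.8800, 0.5346, 0.9342)
2q̇ = q⊗(0,ω) = (0.5996357, -0.0640525, 0.5185029, -1.0331935)
updated quaternion q' = (-0.3524, -0.8665, 0.3533, -0.0147)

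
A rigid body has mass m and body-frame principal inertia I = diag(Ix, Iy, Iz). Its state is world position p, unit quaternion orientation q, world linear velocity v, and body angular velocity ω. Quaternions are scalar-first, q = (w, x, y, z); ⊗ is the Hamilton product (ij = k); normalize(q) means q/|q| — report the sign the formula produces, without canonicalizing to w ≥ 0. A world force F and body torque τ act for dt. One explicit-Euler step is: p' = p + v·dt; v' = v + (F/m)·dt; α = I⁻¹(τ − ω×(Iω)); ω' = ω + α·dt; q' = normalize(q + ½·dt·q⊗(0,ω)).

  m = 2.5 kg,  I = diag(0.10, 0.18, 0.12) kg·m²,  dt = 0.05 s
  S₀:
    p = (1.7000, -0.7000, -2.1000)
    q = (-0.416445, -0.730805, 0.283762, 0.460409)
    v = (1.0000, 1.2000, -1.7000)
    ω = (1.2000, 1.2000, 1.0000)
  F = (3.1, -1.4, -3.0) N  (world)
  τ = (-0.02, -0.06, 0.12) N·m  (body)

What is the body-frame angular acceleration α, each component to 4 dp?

precession coupling ω×(Iω) = (-0.0720, -0.0240, 0.1152)
(τ − ω×Iω)/I = (0.5200, -0.2000, 0.0400)

α = (0.5200, -0.2000, 0.0400)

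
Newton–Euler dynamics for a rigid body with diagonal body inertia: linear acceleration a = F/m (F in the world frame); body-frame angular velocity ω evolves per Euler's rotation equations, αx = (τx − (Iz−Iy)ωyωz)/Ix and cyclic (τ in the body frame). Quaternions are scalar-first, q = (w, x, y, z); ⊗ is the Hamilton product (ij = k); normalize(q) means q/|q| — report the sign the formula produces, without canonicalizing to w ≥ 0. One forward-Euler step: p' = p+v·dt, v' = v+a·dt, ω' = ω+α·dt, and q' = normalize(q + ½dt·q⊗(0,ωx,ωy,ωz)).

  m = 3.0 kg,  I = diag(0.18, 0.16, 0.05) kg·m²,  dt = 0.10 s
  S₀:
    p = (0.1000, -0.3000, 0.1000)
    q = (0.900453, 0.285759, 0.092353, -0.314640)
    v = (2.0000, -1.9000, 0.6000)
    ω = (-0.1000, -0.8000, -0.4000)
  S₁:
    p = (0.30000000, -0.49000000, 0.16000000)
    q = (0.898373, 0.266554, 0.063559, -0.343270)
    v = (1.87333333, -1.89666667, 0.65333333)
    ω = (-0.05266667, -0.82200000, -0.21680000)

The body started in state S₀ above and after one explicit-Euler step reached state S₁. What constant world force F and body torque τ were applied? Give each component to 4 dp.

Δv = v₁−v₀ = (-0.12666667, 0.00333333, 0.05333333)
m·(v₁−v₀)/dt = (-3.8000, 0.1000, 1.6000)
ω₁ − ω₀ = (0.04733333, -0.02200000, 0.18320000)
precession coupling = (-0.0352, 0.0052, -0.0016)
applied torque τ = (0.0500, -0.0300, 0.0900)

F = (-3.8000, 0.1000, 1.6000)
τ = (0.0500, -0.0300, 0.0900)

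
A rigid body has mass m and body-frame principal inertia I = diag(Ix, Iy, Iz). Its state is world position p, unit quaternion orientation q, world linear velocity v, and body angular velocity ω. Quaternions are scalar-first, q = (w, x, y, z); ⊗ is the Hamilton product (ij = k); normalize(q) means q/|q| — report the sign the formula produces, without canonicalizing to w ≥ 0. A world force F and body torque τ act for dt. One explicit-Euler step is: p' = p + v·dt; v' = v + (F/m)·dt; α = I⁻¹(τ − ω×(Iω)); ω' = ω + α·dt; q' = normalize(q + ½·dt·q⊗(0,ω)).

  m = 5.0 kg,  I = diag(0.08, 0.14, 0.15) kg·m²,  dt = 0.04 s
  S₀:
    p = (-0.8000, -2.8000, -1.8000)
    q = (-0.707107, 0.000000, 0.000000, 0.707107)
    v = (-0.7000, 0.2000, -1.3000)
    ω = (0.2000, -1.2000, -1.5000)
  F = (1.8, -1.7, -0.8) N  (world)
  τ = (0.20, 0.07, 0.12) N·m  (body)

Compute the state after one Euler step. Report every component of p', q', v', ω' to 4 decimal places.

precession coupling ω×(Iω) = (0.0180, 0.0210, -0.0144)
angular accel α = (2.2750, 0.3500, 0.8960)
ω + α·dt = (0.2910, -1.1860, -1.4642)
Hamilton product q⊗(0,ω) = (1.0606605, 0.7071070, 0.9899498, 1.0606605)
updated quaternion q' = (-0.6854, 0.0141, 0.0198, 0.7278)
a = F/m = (0.3600, -0.3400, -0.1600)
new position p' = (-0.8280, -2.7920, -1.8520)
new velocity v' = (-0.6856, 0.1864, -1.3064)

p' = (-0.8280, -2.7920, -1.8520)
q' = (-0.6854, 0.0141, 0.0198, 0.7278)
v' = (-0.6856, 0.1864, -1.3064)
ω' = (0.2910, -1.1860, -1.4642)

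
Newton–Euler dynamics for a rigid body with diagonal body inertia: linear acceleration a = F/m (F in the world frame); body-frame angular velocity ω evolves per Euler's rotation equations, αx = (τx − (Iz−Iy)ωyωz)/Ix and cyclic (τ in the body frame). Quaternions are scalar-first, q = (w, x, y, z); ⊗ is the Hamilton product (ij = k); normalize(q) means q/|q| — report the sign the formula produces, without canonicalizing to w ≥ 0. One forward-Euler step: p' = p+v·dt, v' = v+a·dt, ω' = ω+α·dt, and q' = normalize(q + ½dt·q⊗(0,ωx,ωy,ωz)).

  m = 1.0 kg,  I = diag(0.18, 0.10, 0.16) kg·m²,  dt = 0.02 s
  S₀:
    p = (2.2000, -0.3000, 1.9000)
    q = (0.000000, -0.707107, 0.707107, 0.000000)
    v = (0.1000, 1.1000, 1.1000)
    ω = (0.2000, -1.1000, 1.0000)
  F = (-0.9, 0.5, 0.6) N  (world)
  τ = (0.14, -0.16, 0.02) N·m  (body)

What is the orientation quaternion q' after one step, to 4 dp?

2q̇ = q⊗(0,ω) = (0.9192391, 0.7071070, 0.7071070, 0.6363963)
updated quaternion q' = (0.0092, -0.7000, 0.7141, 0.0064)

q' = (0.0092, -0.7000, 0.7141, 0.0064)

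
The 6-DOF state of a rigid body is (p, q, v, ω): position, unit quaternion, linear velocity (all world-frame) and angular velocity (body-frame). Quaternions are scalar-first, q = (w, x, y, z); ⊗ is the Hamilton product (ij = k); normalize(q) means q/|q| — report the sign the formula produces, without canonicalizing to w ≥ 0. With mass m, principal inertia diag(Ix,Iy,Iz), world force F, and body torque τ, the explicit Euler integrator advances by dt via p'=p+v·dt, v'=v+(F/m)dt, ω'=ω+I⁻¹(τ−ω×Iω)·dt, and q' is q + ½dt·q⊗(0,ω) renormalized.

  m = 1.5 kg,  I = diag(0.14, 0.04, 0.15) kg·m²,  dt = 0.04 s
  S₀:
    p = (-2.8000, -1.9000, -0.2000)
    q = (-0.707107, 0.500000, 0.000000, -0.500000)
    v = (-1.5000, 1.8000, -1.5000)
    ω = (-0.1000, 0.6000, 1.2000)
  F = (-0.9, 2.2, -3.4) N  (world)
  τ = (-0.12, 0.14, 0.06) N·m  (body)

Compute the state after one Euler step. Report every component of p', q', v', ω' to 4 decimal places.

(τ − ω×Iω)/I = (-1.4229, 3.4700, 0.3600)
ω + α·dt = (-0.1569, 0.7388, 1.2144)
Hamilton product q⊗(0,ω) = (0.6500000, 0.3707107, -0.9742642, -0.5485284)
updated quaternion q' = (-0.6939, 0.5072, -0.0195, -0.5108)
a = F/m = (-0.6000, 1.4667, -2.2667)
p' = p + v·dt = (-2.8600, -1.8280, -0.2600)
new velocity v' = (-1.5240, 1.8587, -1.5907)

p' = (-2.8600, -1.8280, -0.2600)
q' = (-0.6939, 0.5072, -0.0195, -0.5108)
v' = (-1.5240, 1.8587, -1.5907)
ω' = (-0.1569, 0.7388, 1.2144)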